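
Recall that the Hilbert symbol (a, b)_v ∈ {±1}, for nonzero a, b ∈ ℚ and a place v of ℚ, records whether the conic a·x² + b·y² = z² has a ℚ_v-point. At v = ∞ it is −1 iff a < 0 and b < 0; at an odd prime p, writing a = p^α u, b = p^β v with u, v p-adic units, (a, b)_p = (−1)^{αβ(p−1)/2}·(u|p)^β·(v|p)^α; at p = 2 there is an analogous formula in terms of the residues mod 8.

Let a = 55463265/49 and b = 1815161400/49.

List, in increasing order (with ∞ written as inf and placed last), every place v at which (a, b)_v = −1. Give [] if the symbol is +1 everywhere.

[11, 13]

(a, b) ≡ (36465, 1326) mod (ℚ^×)²; places V = {2, 3, 5, 7, 11, 13, 17, ∞}.
(a,b)_13: α=3, u≡9; β=3, v≡5 (mod 13); (9|13)=+1, (5|13)=-1; sign (−1)^0·+1^3·-1^3 = -1.
(a,b)_7: α=-2, u≡4; β=-2, v≡3 (mod 7); (4|7)=+1, (3|7)=-1; sign (−1)^0·+1^-2·-1^-2 = +1.
(a,b)_∞: sgn(36465)=+, sgn(1326)=+, so +1.
(a,b)_11: α=1, u≡9; β=0, v≡6 (mod 11); (9|11)=+1, (6|11)=-1; sign (−1)^0·+1^0·-1^1 = -1.
(a,b)_2: α=0, β=3; u≡1, v≡7 (mod 8); ε(u)ε(v)=0·1, αω(v)=0·0, βω(u)=3·0; sum ≡ 0  ⇒  +1.
(a,b)_5: α=1, u≡2; β=2, v≡4 (mod 5); (2|5)=-1, (4|5)=+1; sign (−1)^0·-1^2·+1^1 = +1.
(a,b)_17: α=1, u≡5; β=1, v≡6 (mod 17); (5|17)=-1, (6|17)=-1; sign (−1)^0·-1^1·-1^1 = +1.
(a,b)_3: α=3, u≡2; β=5, v≡1 (mod 3); (2|3)=-1, (1|3)=+1; sign (−1)^1·-1^5·+1^3 = +1.
|Ram(36465, 1326)| = 2, even; anisotropic at {11, 13}.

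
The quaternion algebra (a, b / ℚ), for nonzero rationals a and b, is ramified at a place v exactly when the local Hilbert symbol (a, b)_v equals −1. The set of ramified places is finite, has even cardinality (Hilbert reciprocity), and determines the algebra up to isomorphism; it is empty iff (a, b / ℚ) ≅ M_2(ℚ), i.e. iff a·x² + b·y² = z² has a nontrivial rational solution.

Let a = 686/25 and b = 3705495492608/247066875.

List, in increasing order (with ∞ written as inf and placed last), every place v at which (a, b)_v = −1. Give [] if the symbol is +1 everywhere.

[3, 7]

(a, b) ≡ (14, 546) mod (ℚ^×)²; places V = {2, 3, 5, 7, 11, 13, ∞}.
(a,b)_11: α=0, u≡5; β=-4, v≡8 (mod 11); (5|11)=+1, (8|11)=-1; sign (−1)^0·+1^-4·-1^0 = +1.
(a,b)_7: α=3, u≡4; β=7, v≡4 (mod 7); (4|7)=+1, (4|7)=+1; sign (−1)^1·+1^7·+1^3 = -1.
(a,b)_13: α=0, u≡3; β=3, v≡1 (mod 13); (3|13)=+1, (1|13)=+1; sign (−1)^0·+1^3·+1^0 = +1.
(a,b)_5: α=-2, u≡1; β=-4, v≡4 (mod 5); (1|5)=+1, (4|5)=+1; sign (−1)^0·+1^-4·+1^-2 = +1.
(a,b)_∞: sgn(14)=+, sgn(546)=+, so +1.
(a,b)_2: α=1, β=11; u≡7, v≡1 (mod 8); ε(u)ε(v)=1·0, αω(v)=1·0, βω(u)=11·0; sum ≡ 0  ⇒  +1.
(a,b)_3: α=0, u≡2; β=-3, v≡2 (mod 3); (2|3)=-1, (2|3)=-1; sign (−1)^0·-1^-3·-1^0 = -1.
|Ram(14, 546)| = 2, even; anisotropic at {3, 7}.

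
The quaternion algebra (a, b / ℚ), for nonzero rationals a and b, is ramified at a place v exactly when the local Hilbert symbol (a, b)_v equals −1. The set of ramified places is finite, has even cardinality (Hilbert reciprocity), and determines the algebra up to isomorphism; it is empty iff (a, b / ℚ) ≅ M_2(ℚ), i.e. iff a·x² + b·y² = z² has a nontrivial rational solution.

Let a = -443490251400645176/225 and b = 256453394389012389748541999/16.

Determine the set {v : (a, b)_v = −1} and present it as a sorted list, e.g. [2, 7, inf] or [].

[31, 41]

(a, b) ≡ (-1853774, 4991) mod (ℚ^×)²; places V = {2, 3, 5, 7, 13, 23, 31, 37, 41, 47, ∞}.
(a,b)_23: α=2, u≡2; β=3, v≡15 (mod 23); (2|23)=+1, (15|23)=-1; sign (−1)^0·+1^3·-1^2 = +1.
(a,b)_∞: sgn(-1853774)=−, sgn(4991)=+, so +1.
(a,b)_47: α=1, u≡29; β=2, v≡4 (mod 47); (29|47)=-1, (4|47)=+1; sign (−1)^0·-1^2·+1^1 = +1.
(a,b)_37: α=1, u≡33; β=2, v≡27 (mod 37); (33|37)=+1, (27|37)=+1; sign (−1)^0·+1^2·+1^1 = +1.
(a,b)_41: α=1, u≡32; β=2, v≡19 (mod 41); (32|41)=+1, (19|41)=-1; sign (−1)^0·+1^2·-1^1 = -1.
(a,b)_7: α=6, u≡4; β=7, v≡6 (mod 7); (4|7)=+1, (6|7)=-1; sign (−1)^0·+1^7·-1^6 = +1.
(a,b)_2: α=3, β=-4; u≡1, v≡7 (mod 8); ε(u)ε(v)=0·1, αω(v)=3·0, βω(u)=-4·0; sum ≡ 0  ⇒  +1.
(a,b)_13: α=1, u≡4; β=2, v≡9 (mod 13); (4|13)=+1, (9|13)=+1; sign (−1)^0·+1^2·+1^1 = +1.
(a,b)_31: α=2, u≡11; β=3, v≡11 (mod 31); (11|31)=-1, (11|31)=-1; sign (−1)^0·-1^3·-1^2 = -1.
(a,b)_3: α=-2, u≡1; β=0, v≡2 (mod 3); (1|3)=+1, (2|3)=-1; sign (−1)^0·+1^0·-1^-2 = +1.
(a,b)_5: α=-2, u≡1; β=0, v≡4 (mod 5); (1|5)=+1, (4|5)=+1; sign (−1)^0·+1^0·+1^-2 = +1.
Ram(-1853774, 4991) = {31, 41}; no ℚ_31-point on the conic.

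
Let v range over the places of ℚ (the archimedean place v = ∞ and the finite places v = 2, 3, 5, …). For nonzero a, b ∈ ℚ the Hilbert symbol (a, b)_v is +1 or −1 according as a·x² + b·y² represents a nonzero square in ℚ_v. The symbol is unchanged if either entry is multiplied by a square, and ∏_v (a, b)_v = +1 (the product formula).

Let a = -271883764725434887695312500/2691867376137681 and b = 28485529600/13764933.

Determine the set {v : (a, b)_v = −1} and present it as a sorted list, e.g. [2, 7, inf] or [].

[2, 29]

(a, b) ≡ (-103037, 247) mod (ℚ^×)²; places V = {2, 3, 5, 7, 11, 13, 17, 19, 29, ∞}.
(a,b)_19: α=3, u≡17; β=1, v≡14 (mod 19); (17|19)=+1, (14|19)=-1; sign (−1)^1·+1^1·-1^3 = +1.
(a,b)_7: α=-16, u≡6; β=-6, v≡2 (mod 7); (6|7)=-1, (2|7)=+1; sign (−1)^0·-1^-6·+1^-16 = +1.
(a,b)_17: α=1, u≡15; β=0, v≡13 (mod 17); (15|17)=+1, (13|17)=+1; sign (−1)^0·+1^0·+1^1 = +1.
(a,b)_13: α=2, u≡1; β=-1, v≡2 (mod 13); (1|13)=+1, (2|13)=-1; sign (−1)^0·+1^-1·-1^2 = +1.
(a,b)_29: α=1, u≡12; β=0, v≡19 (mod 29); (12|29)=-1, (19|29)=-1; sign (−1)^0·-1^0·-1^1 = -1.
(a,b)_2: α=2, β=12; u≡3, v≡7 (mod 8); ε(u)ε(v)=1·1, αω(v)=2·0, βω(u)=12·1; sum ≡ 1  ⇒  -1.
(a,b)_5: α=14, u≡3; β=2, v≡3 (mod 5); (3|5)=-1, (3|5)=-1; sign (−1)^0·-1^2·-1^14 = +1.
(a,b)_3: α=-4, u≡1; β=-2, v≡1 (mod 3); (1|3)=+1, (1|3)=+1; sign (−1)^0·+1^-2·+1^-4 = +1.
(a,b)_∞: sgn(-103037)=−, sgn(247)=+, so +1.
(a,b)_11: α=7, u≡9; β=4, v≡5 (mod 11); (9|11)=+1, (5|11)=+1; sign (−1)^0·+1^4·+1^7 = +1.
|Ram(-103037, 247)| = 2, even; anisotropic at {2, 29}.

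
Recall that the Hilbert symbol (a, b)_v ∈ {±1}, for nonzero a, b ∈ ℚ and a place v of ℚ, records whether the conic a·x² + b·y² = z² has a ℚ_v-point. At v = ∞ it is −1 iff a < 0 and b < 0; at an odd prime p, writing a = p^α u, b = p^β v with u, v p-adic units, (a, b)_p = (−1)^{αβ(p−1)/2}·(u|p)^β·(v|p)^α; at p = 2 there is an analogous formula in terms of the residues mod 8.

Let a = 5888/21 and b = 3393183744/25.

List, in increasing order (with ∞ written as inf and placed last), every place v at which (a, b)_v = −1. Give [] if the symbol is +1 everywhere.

Mod squares: a ≡ 483, b ≡ 174. Check v ∈ {∞, 2, 3, 5, 7, 23, 29}.
v=∞: 483 > 0 and 174 > 0  ⇒  (a,b)_∞ = +1.
v=3: a=3^-1·(≡2), b=3^3·(≡1) mod 3; (2|3)=-1, (1|3)=+1; (−1)^{-1·3·1}·(-1)^3·(+1)^-1 = +1.
v=23: a=23^1·(≡10), b=23^2·(≡2) mod 23; (10|23)=-1, (2|23)=+1; (−1)^{1·2·11}·(-1)^2·(+1)^1 = +1.
v=7: a=7^-1·(≡5), b=7^0·(≡5) mod 7; (5|7)=-1, (5|7)=-1; (−1)^{-1·0·3}·(-1)^0·(-1)^-1 = -1.
v=5: a=5^0·(≡3), b=5^-2·(≡4) mod 5; (3|5)=-1, (4|5)=+1; (−1)^{0·-2·2}·(-1)^-2·(+1)^0 = +1.
v=2: v_2(a)=8, v_2(b)=13; units ≡ 3, 7 (mod 8); ε·ε+αω+βω = 1·1+8·0+13·1 ≡ 0  ⇒  (a,b)_2 = +1.
v=29: a=29^0·(≡18), b=29^1·(≡20) mod 29; (18|29)=-1, (20|29)=+1; (−1)^{0·1·14}·(-1)^1·(+1)^0 = -1.
Ram(483, 174) = {7, 29}; no ℚ_7-point on the conic.

[7, 29]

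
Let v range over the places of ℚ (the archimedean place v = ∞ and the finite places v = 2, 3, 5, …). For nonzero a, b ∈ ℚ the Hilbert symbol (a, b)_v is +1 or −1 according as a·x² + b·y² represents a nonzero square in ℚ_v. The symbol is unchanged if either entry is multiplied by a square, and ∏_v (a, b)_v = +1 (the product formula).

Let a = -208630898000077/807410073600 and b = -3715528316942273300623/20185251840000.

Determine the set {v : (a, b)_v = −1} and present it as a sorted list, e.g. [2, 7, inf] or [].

(a, b) ≡ (-37, -9823) mod (ℚ^×)²; places V = {2, 3, 5, 7, 11, 13, 19, 23, 37, 43, 47, ∞}.
(a,b)_47: α=0, u≡33; β=1, v≡19 (mod 47); (33|47)=-1, (19|47)=-1; sign (−1)^0·-1^1·-1^0 = -1.
(a,b)_3: α=-6, u≡2; β=-6, v≡2 (mod 3); (2|3)=-1, (2|3)=-1; sign (−1)^0·-1^-6·-1^-6 = +1.
(a,b)_13: α=-2, u≡6; β=-2, v≡11 (mod 13); (6|13)=-1, (11|13)=-1; sign (−1)^0·-1^-2·-1^-2 = +1.
(a,b)_19: α=0, u≡1; β=1, v≡18 (mod 19); (1|19)=+1, (18|19)=-1; sign (−1)^0·+1^1·-1^0 = +1.
(a,b)_43: α=2, u≡6; β=2, v≡13 (mod 43); (6|43)=+1, (13|43)=+1; sign (−1)^0·+1^2·+1^2 = +1.
(a,b)_11: α=0, u≡7; β=1, v≡9 (mod 11); (7|11)=-1, (9|11)=+1; sign (−1)^0·-1^1·+1^0 = -1.
(a,b)_5: α=-2, u≡2; β=-4, v≡3 (mod 5); (2|5)=-1, (3|5)=-1; sign (−1)^0·-1^-4·-1^-2 = +1.
(a,b)_7: α=8, u≡5; β=10, v≡5 (mod 7); (5|7)=-1, (5|7)=-1; sign (−1)^0·-1^10·-1^8 = +1.
(a,b)_37: α=1, u≡34; β=2, v≡17 (mod 37); (34|37)=+1, (17|37)=-1; sign (−1)^0·+1^2·-1^1 = -1.
(a,b)_23: α=2, u≡9; β=2, v≡10 (mod 23); (9|23)=+1, (10|23)=-1; sign (−1)^0·+1^2·-1^2 = +1.
(a,b)_2: α=-18, β=-18; u≡3, v≡1 (mod 8); ε(u)ε(v)=1·0, αω(v)=-18·0, βω(u)=-18·1; sum ≡ 0  ⇒  +1.
(a,b)_∞: sgn(-37)=−, sgn(-9823)=−, so -1.
(-37, -9823 / ℚ) ramifies at {11, 37, 47, ∞}: a division algebra.

[11, 37, 47, inf]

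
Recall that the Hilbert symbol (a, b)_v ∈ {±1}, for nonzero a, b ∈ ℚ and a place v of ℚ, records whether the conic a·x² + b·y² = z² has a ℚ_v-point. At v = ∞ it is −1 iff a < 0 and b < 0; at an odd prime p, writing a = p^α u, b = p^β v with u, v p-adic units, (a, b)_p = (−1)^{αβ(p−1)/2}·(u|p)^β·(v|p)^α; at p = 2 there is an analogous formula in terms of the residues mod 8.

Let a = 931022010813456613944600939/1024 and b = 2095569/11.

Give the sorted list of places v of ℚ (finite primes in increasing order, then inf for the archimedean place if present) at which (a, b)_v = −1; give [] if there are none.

(a, b) ≡ (7428379, 2561251) mod (ℚ^×)²; places V = {2, 3, 7, 11, 23, 29, 31, 37, 43, 47, ∞}.
(a,b)_29: α=3, u≡28; β=1, v≡2 (mod 29); (28|29)=+1, (2|29)=-1; sign (−1)^0·+1^1·-1^3 = -1.
(a,b)_2: α=-10, β=0; u≡3, v≡3 (mod 8); ε(u)ε(v)=1·1, αω(v)=-10·1, βω(u)=0·1; sum ≡ 1  ⇒  -1.
(a,b)_11: α=2, u≡6; β=-1, v≡3 (mod 11); (6|11)=-1, (3|11)=+1; sign (−1)^0·-1^-1·+1^2 = -1.
(a,b)_3: α=2, u≡1; β=2, v≡1 (mod 3); (1|3)=+1, (1|3)=+1; sign (−1)^0·+1^2·+1^2 = +1.
(a,b)_37: α=3, u≡6; β=1, v≡26 (mod 37); (6|37)=-1, (26|37)=+1; sign (−1)^0·-1^1·+1^3 = -1.
(a,b)_23: α=1, u≡21; β=0, v≡14 (mod 23); (21|23)=-1, (14|23)=-1; sign (−1)^0·-1^0·-1^1 = -1.
(a,b)_43: α=1, u≡37; β=0, v≡28 (mod 43); (37|43)=-1, (28|43)=-1; sign (−1)^0·-1^0·-1^1 = -1.
(a,b)_31: α=4, u≡14; β=1, v≡13 (mod 31); (14|31)=+1, (13|31)=-1; sign (−1)^0·+1^1·-1^4 = +1.
(a,b)_47: α=2, u≡5; β=0, v≡11 (mod 47); (5|47)=-1, (11|47)=-1; sign (−1)^0·-1^0·-1^2 = +1.
(a,b)_7: α=3, u≡1; β=1, v≡3 (mod 7); (1|7)=+1, (3|7)=-1; sign (−1)^1·+1^1·-1^3 = +1.
(a,b)_∞: sgn(7428379)=+, sgn(2561251)=+, so +1.
Ram(7428379, 2561251) = {2, 11, 23, 29, 37, 43}; no ℚ_2-point on the conic.

[2, 11, 23, 29, 37, 43]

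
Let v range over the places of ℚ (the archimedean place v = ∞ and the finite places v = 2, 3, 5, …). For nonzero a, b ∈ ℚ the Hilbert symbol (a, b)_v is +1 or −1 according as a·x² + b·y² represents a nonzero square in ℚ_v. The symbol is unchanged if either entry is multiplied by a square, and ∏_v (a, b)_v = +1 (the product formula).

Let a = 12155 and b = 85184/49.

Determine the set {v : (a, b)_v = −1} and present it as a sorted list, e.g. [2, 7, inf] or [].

[2, 11, 13, 17]

(a, b) ≡ (12155, 11) mod (ℚ^×)²; places V = {2, 5, 7, 11, 13, 17, ∞}.
(a,b)_13: α=1, u≡12; β=0, v≡6 (mod 13); (12|13)=+1, (6|13)=-1; sign (−1)^0·+1^0·-1^1 = -1.
(a,b)_2: α=0, β=6; u≡3, v≡3 (mod 8); ε(u)ε(v)=1·1, αω(v)=0·1, βω(u)=6·1; sum ≡ 1  ⇒  -1.
(a,b)_5: α=1, u≡1; β=0, v≡1 (mod 5); (1|5)=+1, (1|5)=+1; sign (−1)^0·+1^0·+1^1 = +1.
(a,b)_17: α=1, u≡1; β=0, v≡10 (mod 17); (1|17)=+1, (10|17)=-1; sign (−1)^0·+1^0·-1^1 = -1.
(a,b)_∞: sgn(12155)=+, sgn(11)=+, so +1.
(a,b)_7: α=0, u≡3; β=-2, v≡1 (mod 7); (3|7)=-1, (1|7)=+1; sign (−1)^0·-1^-2·+1^0 = +1.
(a,b)_11: α=1, u≡5; β=3, v≡4 (mod 11); (5|11)=+1, (4|11)=+1; sign (−1)^1·+1^3·+1^1 = -1.
Ram(12155, 11) = {2, 11, 13, 17}; no ℚ_2-point on the conic.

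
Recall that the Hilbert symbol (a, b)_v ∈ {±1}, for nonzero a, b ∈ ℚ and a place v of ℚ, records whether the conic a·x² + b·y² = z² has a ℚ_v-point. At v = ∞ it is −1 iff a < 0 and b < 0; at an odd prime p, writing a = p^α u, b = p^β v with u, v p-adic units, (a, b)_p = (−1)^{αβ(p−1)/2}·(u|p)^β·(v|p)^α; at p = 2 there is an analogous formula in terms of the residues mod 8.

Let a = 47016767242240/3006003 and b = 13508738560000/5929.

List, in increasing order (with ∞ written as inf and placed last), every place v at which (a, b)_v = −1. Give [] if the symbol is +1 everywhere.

(a, b) ≡ (4845, 19) mod (ℚ^×)²; places V = {2, 3, 5, 7, 11, 13, 17, 19, 31, 43, ∞}.
(a,b)_5: α=1, u≡1; β=4, v≡4 (mod 5); (1|5)=+1, (4|5)=+1; sign (−1)^0·+1^4·+1^1 = +1.
(a,b)_17: α=1, u≡1; β=2, v≡16 (mod 17); (1|17)=+1, (16|17)=+1; sign (−1)^0·+1^2·+1^1 = +1.
(a,b)_19: α=1, u≡14; β=1, v≡1 (mod 19); (14|19)=-1, (1|19)=+1; sign (−1)^1·-1^1·+1^1 = +1.
(a,b)_13: α=-2, u≡1; β=0, v≡8 (mod 13); (1|13)=+1, (8|13)=-1; sign (−1)^0·+1^0·-1^-2 = +1.
(a,b)_43: α=2, u≡8; β=0, v≡20 (mod 43); (8|43)=-1, (20|43)=-1; sign (−1)^0·-1^0·-1^2 = +1.
(a,b)_11: α=-2, u≡3; β=-2, v≡7 (mod 11); (3|11)=+1, (7|11)=-1; sign (−1)^0·+1^-2·-1^-2 = +1.
(a,b)_7: α=-2, u≡2; β=-2, v≡6 (mod 7); (2|7)=+1, (6|7)=-1; sign (−1)^0·+1^-2·-1^-2 = +1.
(a,b)_31: α=2, u≡25; β=2, v≡10 (mod 31); (25|31)=+1, (10|31)=+1; sign (−1)^0·+1^2·+1^2 = +1.
(a,b)_∞: sgn(4845)=+, sgn(19)=+, so +1.
(a,b)_2: α=14, β=12; u≡5, v≡3 (mod 8); ε(u)ε(v)=0·1, αω(v)=14·1, βω(u)=12·1; sum ≡ 0  ⇒  +1.
(a,b)_3: α=-1, u≡1; β=0, v≡1 (mod 3); (1|3)=+1, (1|3)=+1; sign (−1)^0·+1^0·+1^-1 = +1.
Ram(a, b) = ∅: the form 4845·x² + 19·y² − z² is isotropic over every ℚ_v, so by Hasse–Minkowski it is isotropic over ℚ.

[]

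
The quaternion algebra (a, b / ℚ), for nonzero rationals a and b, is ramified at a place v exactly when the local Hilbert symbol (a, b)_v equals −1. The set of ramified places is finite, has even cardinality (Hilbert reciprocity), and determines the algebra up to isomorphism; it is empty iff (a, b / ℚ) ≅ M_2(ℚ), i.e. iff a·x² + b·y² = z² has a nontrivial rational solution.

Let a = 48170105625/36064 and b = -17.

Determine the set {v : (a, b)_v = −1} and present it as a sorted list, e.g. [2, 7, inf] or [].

[2, 29]

Mod squares: a ≡ 2109054, b ≡ -17. Check v ∈ {∞, 2, 3, 5, 7, 17, 23, 29, 31, 41}.
v=29: a=29^1·(≡20), b=29^0·(≡12) mod 29; (20|29)=+1, (12|29)=-1; (−1)^{1·0·14}·(+1)^0·(-1)^1 = -1.
v=3: a=3^1·(≡1), b=3^0·(≡1) mod 3; (1|3)=+1, (1|3)=+1; (−1)^{1·0·1}·(+1)^0·(+1)^1 = +1.
v=31: a=31^1·(≡8), b=31^0·(≡14) mod 31; (8|31)=+1, (14|31)=+1; (−1)^{1·0·15}·(+1)^0·(+1)^1 = +1.
v=2: v_2(a)=-5, v_2(b)=0; units ≡ 7, 7 (mod 8); ε·ε+αω+βω = 1·1+-5·0+0·0 ≡ 1  ⇒  (a,b)_2 = -1.
v=7: a=7^-2·(≡5), b=7^0·(≡4) mod 7; (5|7)=-1, (4|7)=+1; (−1)^{-2·0·3}·(-1)^0·(+1)^-2 = +1.
v=17: a=17^1·(≡15), b=17^1·(≡16) mod 17; (15|17)=+1, (16|17)=+1; (−1)^{1·1·8}·(+1)^1·(+1)^1 = +1.
v=23: a=23^-1·(≡20), b=23^0·(≡6) mod 23; (20|23)=-1, (6|23)=+1; (−1)^{-1·0·11}·(-1)^0·(+1)^-1 = +1.
v=5: a=5^4·(≡1), b=5^0·(≡3) mod 5; (1|5)=+1, (3|5)=-1; (−1)^{4·0·2}·(+1)^0·(-1)^4 = +1.
v=∞: 2109054 > 0 and -17 < 0  ⇒  (a,b)_∞ = +1.
v=41: a=41^2·(≡29), b=41^0·(≡24) mod 41; (29|41)=-1, (24|41)=-1; (−1)^{2·0·20}·(-1)^0·(-1)^2 = +1.
Ram(2109054, -17) = {2, 29}; no ℚ_2-point on the conic.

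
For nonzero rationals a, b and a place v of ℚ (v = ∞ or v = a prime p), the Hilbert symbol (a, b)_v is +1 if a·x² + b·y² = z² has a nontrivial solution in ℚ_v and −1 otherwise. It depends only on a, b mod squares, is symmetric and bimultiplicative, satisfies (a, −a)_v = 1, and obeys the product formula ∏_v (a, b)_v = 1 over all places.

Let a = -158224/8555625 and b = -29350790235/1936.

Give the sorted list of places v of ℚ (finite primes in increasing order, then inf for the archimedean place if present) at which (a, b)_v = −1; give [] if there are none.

Mod squares: a ≡ -9889, b ≡ -238235. Check v ∈ {∞, 2, 3, 5, 11, 13, 29, 31, 53}.
v=∞: -9889 < 0 and -238235 < 0  ⇒  (a,b)_∞ = -1.
v=5: a=5^-4·(≡4), b=5^1·(≡3) mod 5; (4|5)=+1, (3|5)=-1; (−1)^{-4·1·2}·(+1)^1·(-1)^-4 = +1.
v=29: a=29^1·(≡7), b=29^1·(≡2) mod 29; (7|29)=+1, (2|29)=-1; (−1)^{1·1·14}·(+1)^1·(-1)^1 = -1.
v=11: a=11^1·(≡4), b=11^-2·(≡5) mod 11; (4|11)=+1, (5|11)=+1; (−1)^{1·-2·5}·(+1)^-2·(+1)^1 = +1.
v=53: a=53^0·(≡12), b=53^1·(≡52) mod 53; (12|53)=-1, (52|53)=+1; (−1)^{0·1·26}·(-1)^1·(+1)^0 = -1.
v=31: a=31^1·(≡17), b=31^1·(≡17) mod 31; (17|31)=-1, (17|31)=-1; (−1)^{1·1·15}·(-1)^1·(-1)^1 = -1.
v=3: a=3^-4·(≡2), b=3^6·(≡1) mod 3; (2|3)=-1, (1|3)=+1; (−1)^{-4·6·1}·(-1)^6·(+1)^-4 = +1.
v=2: v_2(a)=4, v_2(b)=-4; units ≡ 7, 5 (mod 8); ε·ε+αω+βω = 1·0+4·1+-4·0 ≡ 0  ⇒  (a,b)_2 = +1.
v=13: a=13^-2·(≡4), b=13^2·(≡10) mod 13; (4|13)=+1, (10|13)=+1; (−1)^{-2·2·6}·(+1)^2·(+1)^-2 = +1.
|Ram(-9889, -238235)| = 4, even; anisotropic at {29, 31, 53, ∞}.

[29, 31, 53, inf]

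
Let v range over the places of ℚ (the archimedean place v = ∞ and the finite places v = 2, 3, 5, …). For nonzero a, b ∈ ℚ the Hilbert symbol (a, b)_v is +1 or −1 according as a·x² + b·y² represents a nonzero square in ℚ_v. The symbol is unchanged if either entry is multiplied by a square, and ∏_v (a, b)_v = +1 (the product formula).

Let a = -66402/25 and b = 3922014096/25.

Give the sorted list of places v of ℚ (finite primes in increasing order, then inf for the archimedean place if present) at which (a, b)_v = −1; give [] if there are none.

Mod squares: a ≡ -7378, b ≡ 3289. Check v ∈ {∞, 2, 3, 5, 7, 11, 13, 17, 23, 31}.
v=17: a=17^1·(≡9), b=17^0·(≡16) mod 17; (9|17)=+1, (16|17)=+1; (−1)^{1·0·8}·(+1)^0·(+1)^1 = +1.
v=13: a=13^0·(≡11), b=13^3·(≡5) mod 13; (11|13)=-1, (5|13)=-1; (−1)^{0·3·6}·(-1)^3·(-1)^0 = -1.
v=3: a=3^2·(≡2), b=3^2·(≡1) mod 3; (2|3)=-1, (1|3)=+1; (−1)^{2·2·1}·(-1)^2·(+1)^2 = +1.
v=5: a=5^-2·(≡3), b=5^-2·(≡1) mod 5; (3|5)=-1, (1|5)=+1; (−1)^{-2·-2·2}·(-1)^-2·(+1)^-2 = +1.
v=7: a=7^1·(≡5), b=7^2·(≡6) mod 7; (5|7)=-1, (6|7)=-1; (−1)^{1·2·3}·(-1)^2·(-1)^1 = -1.
v=2: v_2(a)=1, v_2(b)=4; units ≡ 7, 1 (mod 8); ε·ε+αω+βω = 1·0+1·0+4·0 ≡ 0  ⇒  (a,b)_2 = +1.
v=11: a=11^0·(≡9), b=11^1·(≡6) mod 11; (9|11)=+1, (6|11)=-1; (−1)^{0·1·5}·(+1)^1·(-1)^0 = +1.
v=∞: -7378 < 0 and 3289 > 0  ⇒  (a,b)_∞ = +1.
v=23: a=23^0·(≡11), b=23^1·(≡15) mod 23; (11|23)=-1, (15|23)=-1; (−1)^{0·1·11}·(-1)^1·(-1)^0 = -1.
v=31: a=31^1·(≡16), b=31^0·(≡22) mod 31; (16|31)=+1, (22|31)=-1; (−1)^{1·0·15}·(+1)^0·(-1)^1 = -1.
(-7378, 3289 / ℚ) ramifies at {7, 13, 23, 31}: a division algebra.

[7, 13, 23, 31]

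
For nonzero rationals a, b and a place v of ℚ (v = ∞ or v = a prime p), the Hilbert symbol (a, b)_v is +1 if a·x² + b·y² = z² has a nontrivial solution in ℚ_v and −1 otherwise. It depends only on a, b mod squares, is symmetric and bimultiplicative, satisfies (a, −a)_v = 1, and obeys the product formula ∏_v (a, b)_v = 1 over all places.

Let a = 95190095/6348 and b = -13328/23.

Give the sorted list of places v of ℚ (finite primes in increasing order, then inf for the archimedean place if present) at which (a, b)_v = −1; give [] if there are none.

[3, 19]

(a, b) ≡ (285, -391) mod (ℚ^×)²; places V = {2, 3, 5, 7, 11, 13, 17, 19, 23, ∞}.
(a,b)_19: α=1, u≡14; β=0, v≡12 (mod 19); (14|19)=-1, (12|19)=-1; sign (−1)^0·-1^0·-1^1 = -1.
(a,b)_11: α=2, u≡8; β=0, v≡4 (mod 11); (8|11)=-1, (4|11)=+1; sign (−1)^0·-1^0·+1^2 = +1.
(a,b)_5: α=1, u≡3; β=0, v≡4 (mod 5); (3|5)=-1, (4|5)=+1; sign (−1)^0·-1^0·+1^1 = +1.
(a,b)_7: α=2, u≡6; β=2, v≡4 (mod 7); (6|7)=-1, (4|7)=+1; sign (−1)^0·-1^2·+1^2 = +1.
(a,b)_∞: sgn(285)=+, sgn(-391)=−, so +1.
(a,b)_13: α=2, u≡1; β=0, v≡1 (mod 13); (1|13)=+1, (1|13)=+1; sign (−1)^0·+1^0·+1^2 = +1.
(a,b)_3: α=-1, u≡2; β=0, v≡2 (mod 3); (2|3)=-1, (2|3)=-1; sign (−1)^0·-1^0·-1^-1 = -1.
(a,b)_17: α=0, u≡13; β=1, v≡11 (mod 17); (13|17)=+1, (11|17)=-1; sign (−1)^0·+1^1·-1^0 = +1.
(a,b)_2: α=-2, β=4; u≡5, v≡1 (mod 8); ε(u)ε(v)=0·0, αω(v)=-2·0, βω(u)=4·1; sum ≡ 0  ⇒  +1.
(a,b)_23: α=-2, u≡13; β=-1, v≡12 (mod 23); (13|23)=+1, (12|23)=+1; sign (−1)^0·+1^-1·+1^-2 = +1.
Ram(285, -391) = {3, 19}; no ℚ_3-point on the conic.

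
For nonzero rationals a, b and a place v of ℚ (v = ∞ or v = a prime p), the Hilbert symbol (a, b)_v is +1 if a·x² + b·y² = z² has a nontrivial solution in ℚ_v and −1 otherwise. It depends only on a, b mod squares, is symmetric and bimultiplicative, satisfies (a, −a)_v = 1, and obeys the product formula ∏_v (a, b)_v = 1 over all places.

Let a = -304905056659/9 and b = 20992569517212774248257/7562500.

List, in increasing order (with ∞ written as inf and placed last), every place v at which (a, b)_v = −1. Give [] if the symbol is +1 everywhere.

Mod squares: a ≡ -181383139, b ≡ 217. Check v ∈ {∞, 2, 3, 5, 7, 11, 19, 29, 31, 37, 41}.
v=5: a=5^0·(≡4), b=5^-6·(≡3) mod 5; (4|5)=+1, (3|5)=-1; (−1)^{0·-6·2}·(+1)^-6·(-1)^0 = +1.
v=∞: -181383139 < 0 and 217 > 0  ⇒  (a,b)_∞ = +1.
v=37: a=37^1·(≡14), b=37^2·(≡24) mod 37; (14|37)=-1, (24|37)=-1; (−1)^{1·2·18}·(-1)^2·(-1)^1 = -1.
v=31: a=31^1·(≡3), b=31^1·(≡1) mod 31; (3|31)=-1, (1|31)=+1; (−1)^{1·1·15}·(-1)^1·(+1)^1 = +1.
v=41: a=41^3·(≡14), b=41^6·(≡28) mod 41; (14|41)=-1, (28|41)=-1; (−1)^{3·6·20}·(-1)^6·(-1)^3 = -1.
v=19: a=19^1·(≡12), b=19^2·(≡13) mod 19; (12|19)=-1, (13|19)=-1; (−1)^{1·2·9}·(-1)^2·(-1)^1 = -1.
v=29: a=29^1·(≡5), b=29^2·(≡8) mod 29; (5|29)=+1, (8|29)=-1; (−1)^{1·2·14}·(+1)^2·(-1)^1 = -1.
v=3: a=3^-2·(≡2), b=3^0·(≡1) mod 3; (2|3)=-1, (1|3)=+1; (−1)^{-2·0·1}·(-1)^0·(+1)^-2 = +1.
v=2: v_2(a)=0, v_2(b)=-2; units ≡ 5, 1 (mod 8); ε·ε+αω+βω = 0·0+0·0+-2·1 ≡ 0  ⇒  (a,b)_2 = +1.
v=11: a=11^0·(≡8), b=11^-2·(≡8) mod 11; (8|11)=-1, (8|11)=-1; (−1)^{0·-2·5}·(-1)^-2·(-1)^0 = +1.
v=7: a=7^1·(≡1), b=7^3·(≡6) mod 7; (1|7)=+1, (6|7)=-1; (−1)^{1·3·3}·(+1)^3·(-1)^1 = +1.
Ram(-181383139, 217) = {19, 29, 37, 41}; no ℚ_19-point on the conic.

[19, 29, 37, 41]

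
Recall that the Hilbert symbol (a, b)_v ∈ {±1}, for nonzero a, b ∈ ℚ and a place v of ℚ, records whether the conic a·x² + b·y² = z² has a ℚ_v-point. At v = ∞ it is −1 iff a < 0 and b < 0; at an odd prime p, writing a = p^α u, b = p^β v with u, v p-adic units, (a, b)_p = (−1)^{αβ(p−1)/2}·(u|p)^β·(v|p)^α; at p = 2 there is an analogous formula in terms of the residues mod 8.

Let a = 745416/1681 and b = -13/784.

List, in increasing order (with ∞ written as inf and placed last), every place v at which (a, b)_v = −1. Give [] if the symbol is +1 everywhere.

(a, b) ≡ (20706, -13) mod (ℚ^×)²; places V = {2, 3, 7, 13, 17, 29, 41, ∞}.
(a,b)_13: α=0, u≡12; β=1, v≡3 (mod 13); (12|13)=+1, (3|13)=+1; sign (−1)^0·+1^1·+1^0 = +1.
(a,b)_∞: sgn(20706)=+, sgn(-13)=−, so +1.
(a,b)_41: α=-2, u≡36; β=0, v≡22 (mod 41); (36|41)=+1, (22|41)=-1; sign (−1)^0·+1^0·-1^-2 = +1.
(a,b)_17: α=1, u≡6; β=0, v≡2 (mod 17); (6|17)=-1, (2|17)=+1; sign (−1)^0·-1^0·+1^1 = +1.
(a,b)_29: α=1, u≡19; β=0, v≡16 (mod 29); (19|29)=-1, (16|29)=+1; sign (−1)^0·-1^0·+1^1 = +1.
(a,b)_3: α=3, u≡2; β=0, v≡2 (mod 3); (2|3)=-1, (2|3)=-1; sign (−1)^0·-1^0·-1^3 = -1.
(a,b)_2: α=3, β=-4; u≡1, v≡3 (mod 8); ε(u)ε(v)=0·1, αω(v)=3·1, βω(u)=-4·0; sum ≡ 1  ⇒  -1.
(a,b)_7: α=1, u≡4; β=-2, v≡4 (mod 7); (4|7)=+1, (4|7)=+1; sign (−1)^0·+1^-2·+1^1 = +1.
|Ram(20706, -13)| = 2, even; anisotropic at {2, 3}.

[2, 3]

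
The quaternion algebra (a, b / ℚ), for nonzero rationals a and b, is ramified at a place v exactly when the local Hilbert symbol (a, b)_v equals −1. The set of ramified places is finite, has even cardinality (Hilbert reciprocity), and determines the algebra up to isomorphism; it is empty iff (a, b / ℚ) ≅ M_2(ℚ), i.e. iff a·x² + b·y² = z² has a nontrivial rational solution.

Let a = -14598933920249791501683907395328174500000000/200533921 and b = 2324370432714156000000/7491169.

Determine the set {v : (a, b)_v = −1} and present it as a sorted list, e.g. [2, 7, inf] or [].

(a, b) ≡ (-432345, 179211) mod (ℚ^×)²; places V = {2, 3, 5, 7, 17, 19, 23, 31, 37, 41, 47, ∞}.
(a,b)_31: α=2, u≡30; β=1, v≡26 (mod 31); (30|31)=-1, (26|31)=-1; sign (−1)^0·-1^1·-1^2 = -1.
(a,b)_7: α=-4, u≡6; β=-2, v≡1 (mod 7); (6|7)=-1, (1|7)=+1; sign (−1)^0·-1^-2·+1^-4 = +1.
(a,b)_2: α=8, β=8; u≡7, v≡3 (mod 8); ε(u)ε(v)=1·1, αω(v)=8·1, βω(u)=8·0; sum ≡ 1  ⇒  -1.
(a,b)_3: α=19, u≡2; β=9, v≡1 (mod 3); (2|3)=-1, (1|3)=+1; sign (−1)^1·-1^9·+1^19 = +1.
(a,b)_41: α=3, u≡39; β=1, v≡32 (mod 41); (39|41)=+1, (32|41)=+1; sign (−1)^0·+1^1·+1^3 = +1.
(a,b)_23: α=0, u≡2; β=-2, v≡8 (mod 23); (2|23)=+1, (8|23)=+1; sign (−1)^0·+1^-2·+1^0 = +1.
(a,b)_47: α=2, u≡28; β=1, v≡25 (mod 47); (28|47)=+1, (25|47)=+1; sign (−1)^0·+1^1·+1^2 = +1.
(a,b)_37: α=5, u≡3; β=2, v≡18 (mod 37); (3|37)=+1, (18|37)=-1; sign (−1)^0·+1^2·-1^5 = -1.
(a,b)_19: α=5, u≡7; β=2, v≡13 (mod 19); (7|19)=+1, (13|19)=-1; sign (−1)^0·+1^2·-1^5 = -1.
(a,b)_5: α=9, u≡1; β=6, v≡1 (mod 5); (1|5)=+1, (1|5)=+1; sign (−1)^0·+1^6·+1^9 = +1.
(a,b)_∞: sgn(-432345)=−, sgn(179211)=+, so +1.
(a,b)_17: α=-4, u≡9; β=-2, v≡14 (mod 17); (9|17)=+1, (14|17)=-1; sign (−1)^0·+1^-2·-1^-4 = +1.
(-432345, 179211 / ℚ) ramifies at {2, 19, 31, 37}: a division algebra.

[2, 19, 31, 37]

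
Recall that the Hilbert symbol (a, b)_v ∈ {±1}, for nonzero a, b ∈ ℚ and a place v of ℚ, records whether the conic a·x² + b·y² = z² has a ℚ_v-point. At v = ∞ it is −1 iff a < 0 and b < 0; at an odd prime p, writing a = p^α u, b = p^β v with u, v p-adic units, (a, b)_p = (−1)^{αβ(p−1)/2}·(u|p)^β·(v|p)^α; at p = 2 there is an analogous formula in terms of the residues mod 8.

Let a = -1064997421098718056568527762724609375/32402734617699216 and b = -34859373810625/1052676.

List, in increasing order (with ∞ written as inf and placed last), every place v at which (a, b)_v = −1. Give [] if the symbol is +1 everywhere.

Mod squares: a ≡ -121303, b ≡ -104377. Check v ∈ {∞, 2, 3, 5, 7, 13, 17, 19, 31, 37, 43}.
v=31: a=31^3·(≡11), b=31^1·(≡21) mod 31; (11|31)=-1, (21|31)=-1; (−1)^{3·1·15}·(-1)^1·(-1)^3 = -1.
v=19: a=19^-6·(≡3), b=19^-2·(≡9) mod 19; (3|19)=-1, (9|19)=+1; (−1)^{-6·-2·9}·(-1)^-2·(+1)^-6 = +1.
v=3: a=3^-16·(≡2), b=3^-6·(≡2) mod 3; (2|3)=-1, (2|3)=-1; (−1)^{-16·-6·1}·(-1)^-6·(-1)^-16 = +1.
v=43: a=43^5·(≡13), b=43^2·(≡8) mod 43; (13|43)=+1, (8|43)=-1; (−1)^{5·2·21}·(+1)^2·(-1)^5 = -1.
v=7: a=7^3·(≡6), b=7^1·(≡5) mod 7; (6|7)=-1, (5|7)=-1; (−1)^{3·1·3}·(-1)^1·(-1)^3 = -1.
v=2: v_2(a)=-4, v_2(b)=-2; units ≡ 1, 7 (mod 8); ε·ε+αω+βω = 0·1+-4·0+-2·0 ≡ 0  ⇒  (a,b)_2 = +1.
v=17: a=17^6·(≡9), b=17^2·(≡7) mod 17; (9|17)=+1, (7|17)=-1; (−1)^{6·2·8}·(+1)^2·(-1)^6 = +1.
v=37: a=37^2·(≡5), b=37^1·(≡4) mod 37; (5|37)=-1, (4|37)=+1; (−1)^{2·1·18}·(-1)^1·(+1)^2 = -1.
v=∞: -121303 < 0 and -104377 < 0  ⇒  (a,b)_∞ = -1.
v=13: a=13^3·(≡10), b=13^1·(≡6) mod 13; (10|13)=+1, (6|13)=-1; (−1)^{3·1·6}·(+1)^1·(-1)^3 = -1.
v=5: a=5^10·(≡2), b=5^4·(≡3) mod 5; (2|5)=-1, (3|5)=-1; (−1)^{10·4·2}·(-1)^4·(-1)^10 = +1.
(-121303, -104377 / ℚ) ramifies at {7, 13, 31, 37, 43, ∞}: a division algebra.

[7, 13, 31, 37, 43, inf]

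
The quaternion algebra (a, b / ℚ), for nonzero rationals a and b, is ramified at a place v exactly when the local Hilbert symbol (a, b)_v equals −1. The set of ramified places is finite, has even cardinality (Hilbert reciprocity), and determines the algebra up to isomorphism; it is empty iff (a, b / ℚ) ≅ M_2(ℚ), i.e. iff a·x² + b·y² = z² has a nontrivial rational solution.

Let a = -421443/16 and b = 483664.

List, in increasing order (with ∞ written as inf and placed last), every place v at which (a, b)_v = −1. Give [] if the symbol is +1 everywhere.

[19, 37]

Mod squares: a ≡ -43, b ≡ 30229. Check v ∈ {∞, 2, 3, 11, 19, 37, 43}.
v=∞: -43 < 0 and 30229 > 0  ⇒  (a,b)_∞ = +1.
v=19: a=19^0·(≡14), b=19^1·(≡15) mod 19; (14|19)=-1, (15|19)=-1; (−1)^{0·1·9}·(-1)^1·(-1)^0 = -1.
v=37: a=37^0·(≡20), b=37^1·(≡11) mod 37; (20|37)=-1, (11|37)=+1; (−1)^{0·1·18}·(-1)^1·(+1)^0 = -1.
v=11: a=11^2·(≡3), b=11^0·(≡5) mod 11; (3|11)=+1, (5|11)=+1; (−1)^{2·0·5}·(+1)^0·(+1)^2 = +1.
v=2: v_2(a)=-4, v_2(b)=4; units ≡ 5, 5 (mod 8); ε·ε+αω+βω = 0·0+-4·1+4·1 ≡ 0  ⇒  (a,b)_2 = +1.
v=43: a=43^1·(≡19), b=43^1·(≡25) mod 43; (19|43)=-1, (25|43)=+1; (−1)^{1·1·21}·(-1)^1·(+1)^1 = +1.
v=3: a=3^4·(≡2), b=3^0·(≡1) mod 3; (2|3)=-1, (1|3)=+1; (−1)^{4·0·1}·(-1)^0·(+1)^4 = +1.
(-43, 30229 / ℚ) ramifies at {19, 37}: a division algebra.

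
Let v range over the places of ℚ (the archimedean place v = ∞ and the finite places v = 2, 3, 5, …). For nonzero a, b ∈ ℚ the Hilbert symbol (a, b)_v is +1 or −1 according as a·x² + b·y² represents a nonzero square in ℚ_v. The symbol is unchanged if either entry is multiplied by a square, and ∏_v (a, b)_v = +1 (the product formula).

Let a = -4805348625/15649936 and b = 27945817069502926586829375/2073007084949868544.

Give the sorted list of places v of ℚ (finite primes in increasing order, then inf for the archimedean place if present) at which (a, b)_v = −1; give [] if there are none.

Mod squares: a ≡ -105, b ≡ 7. Check v ∈ {∞, 2, 3, 5, 7, 11, 23, 41, 43}.
v=2: v_2(a)=-4, v_2(b)=-12; units ≡ 7, 7 (mod 8); ε·ε+αω+βω = 1·1+-4·0+-12·0 ≡ 1  ⇒  (a,b)_2 = -1.
v=23: a=23^-2·(≡15), b=23^-6·(≡7) mod 23; (15|23)=-1, (7|23)=-1; (−1)^{-2·-6·11}·(-1)^-6·(-1)^-2 = +1.
v=∞: -105 < 0 and 7 > 0  ⇒  (a,b)_∞ = +1.
v=7: a=7^1·(≡5), b=7^5·(≡2) mod 7; (5|7)=-1, (2|7)=+1; (−1)^{1·5·3}·(-1)^5·(+1)^1 = +1.
v=11: a=11^2·(≡1), b=11^6·(≡7) mod 11; (1|11)=+1, (7|11)=-1; (−1)^{2·6·5}·(+1)^6·(-1)^2 = +1.
v=41: a=41^2·(≡31), b=41^4·(≡19) mod 41; (31|41)=+1, (19|41)=-1; (−1)^{2·4·20}·(+1)^4·(-1)^2 = +1.
v=43: a=43^-2·(≡16), b=43^-4·(≡18) mod 43; (16|43)=+1, (18|43)=-1; (−1)^{-2·-4·21}·(+1)^-4·(-1)^-2 = +1.
v=3: a=3^3·(≡1), b=3^12·(≡1) mod 3; (1|3)=+1, (1|3)=+1; (−1)^{3·12·1}·(+1)^12·(+1)^3 = +1.
v=5: a=5^3·(≡1), b=5^4·(≡3) mod 5; (1|5)=+1, (3|5)=-1; (−1)^{3·4·2}·(+1)^4·(-1)^3 = -1.
(-105, 7 / ℚ) ramifies at {2, 5}: a division algebra.

[2, 5]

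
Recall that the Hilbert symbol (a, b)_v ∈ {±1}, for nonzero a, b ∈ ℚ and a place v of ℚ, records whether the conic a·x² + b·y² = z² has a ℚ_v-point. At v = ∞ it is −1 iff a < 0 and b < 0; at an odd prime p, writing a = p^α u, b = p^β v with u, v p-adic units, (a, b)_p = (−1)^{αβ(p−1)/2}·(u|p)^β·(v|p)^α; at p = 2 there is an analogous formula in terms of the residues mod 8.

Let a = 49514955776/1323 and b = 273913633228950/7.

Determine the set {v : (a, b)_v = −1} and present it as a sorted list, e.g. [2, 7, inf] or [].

[2, 29]

Mod squares: a ≡ 627, b ≡ 15834. Check v ∈ {∞, 2, 3, 5, 7, 11, 13, 19, 29, 37}.
v=37: a=37^2·(≡6), b=37^2·(≡35) mod 37; (6|37)=-1, (35|37)=-1; (−1)^{2·2·18}·(-1)^2·(-1)^2 = +1.
v=∞: 627 > 0 and 15834 > 0  ⇒  (a,b)_∞ = +1.
v=13: a=13^2·(≡4), b=13^1·(≡10) mod 13; (4|13)=+1, (10|13)=+1; (−1)^{2·1·6}·(+1)^1·(+1)^2 = +1.
v=7: a=7^-2·(≡1), b=7^-1·(≡1) mod 7; (1|7)=+1, (1|7)=+1; (−1)^{-2·-1·3}·(+1)^-1·(+1)^-2 = +1.
v=5: a=5^0·(≡2), b=5^2·(≡4) mod 5; (2|5)=-1, (4|5)=+1; (−1)^{0·2·2}·(-1)^2·(+1)^0 = +1.
v=19: a=19^1·(≡10), b=19^2·(≡11) mod 19; (10|19)=-1, (11|19)=+1; (−1)^{1·2·9}·(-1)^2·(+1)^1 = +1.
v=3: a=3^-3·(≡2), b=3^5·(≡1) mod 3; (2|3)=-1, (1|3)=+1; (−1)^{-3·5·1}·(-1)^5·(+1)^-3 = +1.
v=29: a=29^0·(≡26), b=29^1·(≡9) mod 29; (26|29)=-1, (9|29)=+1; (−1)^{0·1·14}·(-1)^1·(+1)^0 = -1.
v=11: a=11^1·(≡2), b=11^2·(≡1) mod 11; (2|11)=-1, (1|11)=+1; (−1)^{1·2·5}·(-1)^2·(+1)^1 = +1.
v=2: v_2(a)=10, v_2(b)=1; units ≡ 3, 5 (mod 8); ε·ε+αω+βω = 1·0+10·1+1·1 ≡ 1  ⇒  (a,b)_2 = -1.
(627, 15834 / ℚ) ramifies at {2, 29}: a division algebra.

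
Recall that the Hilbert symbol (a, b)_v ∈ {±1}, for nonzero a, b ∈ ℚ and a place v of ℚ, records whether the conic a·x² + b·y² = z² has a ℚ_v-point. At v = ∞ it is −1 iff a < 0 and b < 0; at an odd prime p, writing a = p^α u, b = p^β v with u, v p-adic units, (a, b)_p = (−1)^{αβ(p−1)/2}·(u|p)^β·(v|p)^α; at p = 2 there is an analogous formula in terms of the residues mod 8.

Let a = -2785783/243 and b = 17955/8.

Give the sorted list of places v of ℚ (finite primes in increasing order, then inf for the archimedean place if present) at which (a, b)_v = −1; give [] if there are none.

[7, 11, 19, 23]

(a, b) ≡ (-69069, 3990) mod (ℚ^×)²; places V = {2, 3, 5, 7, 11, 13, 19, 23, ∞}.
(a,b)_11: α=3, u≡8; β=0, v≡10 (mod 11); (8|11)=-1, (10|11)=-1; sign (−1)^0·-1^0·-1^3 = -1.
(a,b)_13: α=1, u≡3; β=0, v≡10 (mod 13); (3|13)=+1, (10|13)=+1; sign (−1)^0·+1^0·+1^1 = +1.
(a,b)_3: α=-5, u≡2; β=3, v≡1 (mod 3); (2|3)=-1, (1|3)=+1; sign (−1)^1·-1^3·+1^-5 = +1.
(a,b)_19: α=0, u≡15; β=1, v≡16 (mod 19); (15|19)=-1, (16|19)=+1; sign (−1)^0·-1^1·+1^0 = -1.
(a,b)_5: α=0, u≡4; β=1, v≡2 (mod 5); (4|5)=+1, (2|5)=-1; sign (−1)^0·+1^1·-1^0 = +1.
(a,b)_2: α=0, β=-3; u≡3, v≡3 (mod 8); ε(u)ε(v)=1·1, αω(v)=0·1, βω(u)=-3·1; sum ≡ 0  ⇒  +1.
(a,b)_23: α=1, u≡21; β=0, v≡22 (mod 23); (21|23)=-1, (22|23)=-1; sign (−1)^0·-1^0·-1^1 = -1.
(a,b)_∞: sgn(-69069)=−, sgn(3990)=+, so +1.
(a,b)_7: α=1, u≡6; β=1, v≡3 (mod 7); (6|7)=-1, (3|7)=-1; sign (−1)^1·-1^1·-1^1 = -1.
Ram(-69069, 3990) = {7, 11, 19, 23}; no ℚ_7-point on the conic.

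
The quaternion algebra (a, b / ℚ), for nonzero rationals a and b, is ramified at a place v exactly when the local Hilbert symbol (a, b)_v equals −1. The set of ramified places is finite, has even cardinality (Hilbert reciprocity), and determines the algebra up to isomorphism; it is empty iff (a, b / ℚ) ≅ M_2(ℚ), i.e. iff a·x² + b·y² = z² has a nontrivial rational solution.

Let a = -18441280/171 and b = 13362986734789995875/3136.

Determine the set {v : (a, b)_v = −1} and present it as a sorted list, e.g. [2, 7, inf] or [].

Mod squares: a ≡ -32395, b ≡ 1235. Check v ∈ {∞, 2, 3, 5, 7, 11, 13, 19, 31}.
v=31: a=31^1·(≡20), b=31^2·(≡13) mod 31; (20|31)=+1, (13|31)=-1; (−1)^{1·2·15}·(+1)^2·(-1)^1 = -1.
v=11: a=11^1·(≡5), b=11^2·(≡5) mod 11; (5|11)=+1, (5|11)=+1; (−1)^{1·2·5}·(+1)^2·(+1)^1 = +1.
v=5: a=5^1·(≡4), b=5^3·(≡2) mod 5; (4|5)=+1, (2|5)=-1; (−1)^{1·3·2}·(+1)^3·(-1)^1 = -1.
v=∞: -32395 < 0 and 1235 > 0  ⇒  (a,b)_∞ = +1.
v=19: a=19^-1·(≡7), b=19^5·(≡2) mod 19; (7|19)=+1, (2|19)=-1; (−1)^{-1·5·9}·(+1)^5·(-1)^-1 = +1.
v=13: a=13^2·(≡1), b=13^5·(≡9) mod 13; (1|13)=+1, (9|13)=+1; (−1)^{2·5·6}·(+1)^5·(+1)^2 = +1.
v=7: a=7^0·(≡1), b=7^-2·(≡5) mod 7; (1|7)=+1, (5|7)=-1; (−1)^{0·-2·3}·(+1)^-2·(-1)^0 = +1.
v=3: a=3^-2·(≡2), b=3^0·(≡2) mod 3; (2|3)=-1, (2|3)=-1; (−1)^{-2·0·1}·(-1)^0·(-1)^-2 = +1.
v=2: v_2(a)=6, v_2(b)=-6; units ≡ 5, 3 (mod 8); ε·ε+αω+βω = 0·1+6·1+-6·1 ≡ 0  ⇒  (a,b)_2 = +1.
Ram(-32395, 1235) = {5, 31}; no ℚ_5-point on the conic.

[5, 31]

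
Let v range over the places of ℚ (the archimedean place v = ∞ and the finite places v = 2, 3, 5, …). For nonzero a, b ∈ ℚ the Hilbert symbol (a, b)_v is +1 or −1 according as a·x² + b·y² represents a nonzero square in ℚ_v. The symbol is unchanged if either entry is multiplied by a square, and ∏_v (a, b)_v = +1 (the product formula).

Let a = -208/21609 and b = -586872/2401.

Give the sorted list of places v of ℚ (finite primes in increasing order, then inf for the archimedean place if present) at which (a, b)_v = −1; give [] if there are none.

[2, 3, 13, inf]

Mod squares: a ≡ -13, b ≡ -16302. Check v ∈ {∞, 2, 3, 7, 11, 13, 19}.
v=11: a=11^0·(≡9), b=11^1·(≡3) mod 11; (9|11)=+1, (3|11)=+1; (−1)^{0·1·5}·(+1)^1·(+1)^0 = +1.
v=19: a=19^0·(≡16), b=19^1·(≡9) mod 19; (16|19)=+1, (9|19)=+1; (−1)^{0·1·9}·(+1)^1·(+1)^0 = +1.
v=13: a=13^1·(≡12), b=13^1·(≡2) mod 13; (12|13)=+1, (2|13)=-1; (−1)^{1·1·6}·(+1)^1·(-1)^1 = -1.
v=∞: -13 < 0 and -16302 < 0  ⇒  (a,b)_∞ = -1.
v=7: a=7^-4·(≡1), b=7^-4·(≡1) mod 7; (1|7)=+1, (1|7)=+1; (−1)^{-4·-4·3}·(+1)^-4·(+1)^-4 = +1.
v=2: v_2(a)=4, v_2(b)=3; units ≡ 3, 1 (mod 8); ε·ε+αω+βω = 1·0+4·0+3·1 ≡ 1  ⇒  (a,b)_2 = -1.
v=3: a=3^-2·(≡2), b=3^3·(≡2) mod 3; (2|3)=-1, (2|3)=-1; (−1)^{-2·3·1}·(-1)^3·(-1)^-2 = -1.
Ram(-13, -16302) = {2, 3, 13, ∞}; no ℚ_2-point on the conic.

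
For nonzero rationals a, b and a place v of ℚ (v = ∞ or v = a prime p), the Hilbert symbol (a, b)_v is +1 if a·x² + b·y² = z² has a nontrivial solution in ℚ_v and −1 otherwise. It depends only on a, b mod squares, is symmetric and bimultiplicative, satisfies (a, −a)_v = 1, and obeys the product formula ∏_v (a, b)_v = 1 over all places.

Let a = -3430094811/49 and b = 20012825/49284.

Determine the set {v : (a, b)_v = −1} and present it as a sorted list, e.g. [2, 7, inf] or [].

[3, 11, 17, 23]

(a, b) ≡ (-167739, 17) mod (ℚ^×)²; places V = {2, 3, 5, 7, 11, 13, 17, 23, 31, 37, ∞}.
(a,b)_7: α=-2, u≡4; β=2, v≡6 (mod 7); (4|7)=+1, (6|7)=-1; sign (−1)^0·+1^2·-1^-2 = +1.
(a,b)_∞: sgn(-167739)=−, sgn(17)=+, so +1.
(a,b)_31: α=0, u≡16; β=2, v≡27 (mod 31); (16|31)=+1, (27|31)=-1; sign (−1)^0·+1^2·-1^0 = +1.
(a,b)_11: α=3, u≡2; β=0, v≡2 (mod 11); (2|11)=-1, (2|11)=-1; sign (−1)^0·-1^0·-1^3 = -1.
(a,b)_37: α=0, u≡18; β=-2, v≡31 (mod 37); (18|37)=-1, (31|37)=-1; sign (−1)^0·-1^-2·-1^0 = +1.
(a,b)_5: α=0, u≡1; β=2, v≡2 (mod 5); (1|5)=+1, (2|5)=-1; sign (−1)^0·+1^2·-1^0 = +1.
(a,b)_3: α=1, u≡1; β=-2, v≡2 (mod 3); (1|3)=+1, (2|3)=-1; sign (−1)^0·+1^-2·-1^1 = -1.
(a,b)_13: α=3, u≡5; β=0, v≡1 (mod 13); (5|13)=-1, (1|13)=+1; sign (−1)^0·-1^0·+1^3 = +1.
(a,b)_2: α=0, β=-2; u≡5, v≡1 (mod 8); ε(u)ε(v)=0·0, αω(v)=0·0, βω(u)=-2·1; sum ≡ 0  ⇒  +1.
(a,b)_23: α=1, u≡14; β=0, v≡10 (mod 23); (14|23)=-1, (10|23)=-1; sign (−1)^0·-1^0·-1^1 = -1.
(a,b)_17: α=1, u≡10; β=1, v≡9 (mod 17); (10|17)=-1, (9|17)=+1; sign (−1)^0·-1^1·+1^1 = -1.
(-167739, 17 / ℚ) ramifies at {3, 11, 17, 23}: a division algebra.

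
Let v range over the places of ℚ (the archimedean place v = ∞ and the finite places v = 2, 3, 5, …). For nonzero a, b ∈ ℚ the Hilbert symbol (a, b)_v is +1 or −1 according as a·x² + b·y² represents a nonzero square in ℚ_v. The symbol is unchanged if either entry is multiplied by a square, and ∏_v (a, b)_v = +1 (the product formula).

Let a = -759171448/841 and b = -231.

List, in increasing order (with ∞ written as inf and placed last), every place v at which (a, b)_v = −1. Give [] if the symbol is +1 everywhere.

[3, 7, 17, inf]

(a, b) ≡ (-238, -231) mod (ℚ^×)²; places V = {2, 3, 7, 11, 17, 19, 29, 47, ∞}.
(a,b)_3: α=0, u≡2; β=1, v≡1 (mod 3); (2|3)=-1, (1|3)=+1; sign (−1)^0·-1^1·+1^0 = -1.
(a,b)_29: α=-2, u≡6; β=0, v≡1 (mod 29); (6|29)=+1, (1|29)=+1; sign (−1)^0·+1^0·+1^-2 = +1.
(a,b)_19: α=2, u≡17; β=0, v≡16 (mod 19); (17|19)=+1, (16|19)=+1; sign (−1)^0·+1^0·+1^2 = +1.
(a,b)_∞: sgn(-238)=−, sgn(-231)=−, so -1.
(a,b)_11: α=0, u≡4; β=1, v≡1 (mod 11); (4|11)=+1, (1|11)=+1; sign (−1)^0·+1^1·+1^0 = +1.
(a,b)_7: α=1, u≡1; β=1, v≡2 (mod 7); (1|7)=+1, (2|7)=+1; sign (−1)^1·+1^1·+1^1 = -1.
(a,b)_47: α=2, u≡11; β=0, v≡4 (mod 47); (11|47)=-1, (4|47)=+1; sign (−1)^0·-1^0·+1^2 = +1.
(a,b)_2: α=3, β=0; u≡1, v≡1 (mod 8); ε(u)ε(v)=0·0, αω(v)=3·0, βω(u)=0·0; sum ≡ 0  ⇒  +1.
(a,b)_17: α=1, u≡11; β=0, v≡7 (mod 17); (11|17)=-1, (7|17)=-1; sign (−1)^0·-1^0·-1^1 = -1.
(-238, -231 / ℚ) ramifies at {3, 7, 17, ∞}: a division algebra.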